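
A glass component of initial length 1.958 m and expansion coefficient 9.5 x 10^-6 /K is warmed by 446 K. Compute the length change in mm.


Thermal expansion formula: dL = alpha * L0 * dT
  dL = (9.5 x 10^-6) * 1.958 * 446 = 0.00829605 m
Convert to mm: 0.00829605 * 1000 = 8.296 mm

8.296 mm


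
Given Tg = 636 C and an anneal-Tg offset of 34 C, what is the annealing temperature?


The annealing temperature is Tg plus the offset:
  T_anneal = 636 + 34 = 670 C

670 C


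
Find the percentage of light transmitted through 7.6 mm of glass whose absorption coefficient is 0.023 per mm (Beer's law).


Beer-Lambert law: T = exp(-alpha * thickness)
  exponent = -0.023 * 7.6 = -0.1748
  T = exp(-0.1748) = 0.8396
  Percentage = 0.8396 * 100 = 83.96%

83.96%


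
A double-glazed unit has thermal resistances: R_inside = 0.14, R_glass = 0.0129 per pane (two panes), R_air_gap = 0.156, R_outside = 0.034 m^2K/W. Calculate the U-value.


Total thermal resistance (series):
  R_total = R_in + R_glass + R_air + R_glass + R_out
  R_total = 0.14 + 0.0129 + 0.156 + 0.0129 + 0.034 = 0.3558 m^2K/W
U-value = 1 / R_total = 1 / 0.3558 = 2.811 W/m^2K

2.811 W/m^2K


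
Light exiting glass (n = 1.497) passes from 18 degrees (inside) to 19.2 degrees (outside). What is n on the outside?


Apply Snell's law: n1 * sin(theta1) = n2 * sin(theta2)
  n2 = n1 * sin(theta1) / sin(theta2)
  sin(18) = 0.309017
  sin(19.2) = 0.328867
  n2 = 1.497 * 0.309017 / 0.328867 = 1.4066

1.4066


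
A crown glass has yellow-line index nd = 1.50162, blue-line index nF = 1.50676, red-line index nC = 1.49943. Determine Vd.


Abbe number formula: Vd = (nd - 1) / (nF - nC)
  nd - 1 = 1.50162 - 1 = 0.50162
  nF - nC = 1.50676 - 1.49943 = 0.00733
  Vd = 0.50162 / 0.00733 = 68.43

68.43


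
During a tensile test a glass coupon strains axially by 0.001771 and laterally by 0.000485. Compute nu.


Poisson's ratio: nu = lateral strain / axial strain
  nu = 0.000485 / 0.001771 = 0.2739

0.2739


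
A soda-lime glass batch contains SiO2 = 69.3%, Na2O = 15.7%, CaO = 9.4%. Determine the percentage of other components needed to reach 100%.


Sum the three major oxides:
  SiO2 + Na2O + CaO = 69.3 + 15.7 + 9.4 = 94.4%
Subtract from 100%:
  Others = 100 - 94.4 = 5.6%

5.6%


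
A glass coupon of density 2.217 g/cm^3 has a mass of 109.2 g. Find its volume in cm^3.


Rearrange rho = m / V:
  V = m / rho
  V = 109.2 / 2.217 = 49.256 cm^3

49.256 cm^3


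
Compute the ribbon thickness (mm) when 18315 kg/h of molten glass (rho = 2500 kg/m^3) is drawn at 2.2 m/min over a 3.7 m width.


Ribbon cross-section from mass balance:
  Volume rate = throughput / density = 18315 / 2500 = 7.326 m^3/h
  thickness = volume rate / (speed * 60 * width), i.e.
  thickness = throughput / (60 * speed * width * density) * 1000
  thickness = 18315 / (60 * 2.2 * 3.7 * 2500) * 1000 = 15.0 mm

15.0 mm


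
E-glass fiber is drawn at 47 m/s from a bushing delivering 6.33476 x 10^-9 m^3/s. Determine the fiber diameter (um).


Cross-sectional area from continuity:
  A = Q / v = 6.33476 x 10^-9 / 47 = 1.347821 x 10^-10 m^2
Diameter from circular cross-section:
  d = sqrt(4A / pi) * 10^6 (m -> um)
  d = sqrt(4 * 1.347821 x 10^-10 / pi) * 10^6 = 13.1 um

13.1 um


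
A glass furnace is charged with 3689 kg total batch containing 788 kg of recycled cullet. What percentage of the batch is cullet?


Cullet ratio = (cullet mass / total batch mass) * 100
  Ratio = 788 / 3689 * 100 = 21.36%

21.36%


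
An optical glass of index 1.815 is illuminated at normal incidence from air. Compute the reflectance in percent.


Fresnel reflectance at normal incidence:
  R = ((n - 1)/(n + 1))^2
  (n - 1)/(n + 1) = (1.815 - 1)/(1.815 + 1) = 0.28952
  R = 0.28952^2 = 0.0838218
  R(%) = 0.0838218 * 100 = 8.382%

8.382%


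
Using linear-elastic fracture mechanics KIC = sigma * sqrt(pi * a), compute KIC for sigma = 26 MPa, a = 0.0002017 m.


Fracture toughness: KIC = sigma * sqrt(pi * a)
  pi * a = pi * 0.0002017 = 0.000633659
  sqrt(pi * a) = 0.025173
  KIC = 26 * 0.025173 = 0.654 MPa*sqrt(m)

0.654 MPa*sqrt(m)


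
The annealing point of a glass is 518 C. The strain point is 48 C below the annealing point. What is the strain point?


Strain point = annealing point - difference:
  T_strain = 518 - 48 = 470 C

470 C


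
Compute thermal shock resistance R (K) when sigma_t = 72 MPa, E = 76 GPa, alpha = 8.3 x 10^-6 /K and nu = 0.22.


Thermal shock resistance: R = sigma * (1 - nu) / (E * alpha)
  Numerator = 72 * (1 - 0.22) = 56.16
  Denominator = 76 * 1000 * (8.3 x 10^-6) = 0.6308
  R = 56.16 / 0.6308 = 89.0 K

89.0 K


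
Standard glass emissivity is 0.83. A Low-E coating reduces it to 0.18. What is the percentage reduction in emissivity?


Percentage reduction = (1 - coated/uncoated) * 100
  Ratio = 0.18 / 0.83 = 0.2169
  Reduction = (1 - 0.2169) * 100 = 78.3%

78.3%


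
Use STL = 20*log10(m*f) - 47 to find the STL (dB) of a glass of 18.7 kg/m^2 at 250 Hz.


Mass law: STL = 20 * log10(m * f) - 47
  m * f = 18.7 * 250 = 4675
  log10(4675) = 3.66978
  STL = 20 * 3.66978 - 47 = 73.3956 - 47 = 26.4 dB

26.4 dB


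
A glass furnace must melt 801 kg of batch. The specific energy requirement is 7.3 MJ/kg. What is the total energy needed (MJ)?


Total energy = mass * specific energy
  E = 801 * 7.3 = 5847.3 MJ

5847.3 MJ


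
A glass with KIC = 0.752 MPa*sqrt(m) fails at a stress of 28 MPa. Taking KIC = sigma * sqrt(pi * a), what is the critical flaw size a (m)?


Rearrange KIC = sigma * sqrt(pi * a):
  sqrt(pi * a) = KIC / sigma
  sqrt(pi * a) = 0.752 / 28 = 0.026857
  a = (KIC / sigma)^2 / pi
  a = 0.026857^2 / pi = 0.0002296 m

0.0002296 m


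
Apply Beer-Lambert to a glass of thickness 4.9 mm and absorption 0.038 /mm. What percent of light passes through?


Beer-Lambert law: T = exp(-alpha * thickness)
  exponent = -0.038 * 4.9 = -0.1862
  T = exp(-0.1862) = 0.8301
  Percentage = 0.8301 * 100 = 83.01%

83.01%


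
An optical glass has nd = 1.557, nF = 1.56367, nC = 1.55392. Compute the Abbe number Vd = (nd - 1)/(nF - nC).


Abbe number formula: Vd = (nd - 1) / (nF - nC)
  nd - 1 = 1.557 - 1 = 0.557
  nF - nC = 1.56367 - 1.55392 = 0.00975
  Vd = 0.557 / 0.00975 = 57.13

57.13


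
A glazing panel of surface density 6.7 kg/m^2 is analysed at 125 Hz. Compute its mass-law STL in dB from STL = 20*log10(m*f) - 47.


Mass law: STL = 20 * log10(m * f) - 47
  m * f = 6.7 * 125 = 837.5
  log10(837.5) = 2.92298
  STL = 20 * 2.92298 - 47 = 58.4596 - 47 = 11.5 dB

11.5 dB


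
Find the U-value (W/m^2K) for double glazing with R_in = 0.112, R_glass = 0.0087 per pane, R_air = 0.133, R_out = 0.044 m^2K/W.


Total thermal resistance (series):
  R_total = R_in + R_glass + R_air + R_glass + R_out
  R_total = 0.112 + 0.0087 + 0.133 + 0.0087 + 0.044 = 0.3064 m^2K/W
U-value = 1 / R_total = 1 / 0.3064 = 3.264 W/m^2K

3.264 W/m^2K


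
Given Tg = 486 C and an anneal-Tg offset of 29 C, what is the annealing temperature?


The annealing temperature is Tg plus the offset:
  T_anneal = 486 + 29 = 515 C

515 C


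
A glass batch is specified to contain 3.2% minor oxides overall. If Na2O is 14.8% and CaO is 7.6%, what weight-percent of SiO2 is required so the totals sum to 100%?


Known pieces sum to 100%:
  SiO2 = 100 - (others + Na2O + CaO)
  SiO2 = 100 - (3.2 + 14.8 + 7.6) = 74.4%

74.4%


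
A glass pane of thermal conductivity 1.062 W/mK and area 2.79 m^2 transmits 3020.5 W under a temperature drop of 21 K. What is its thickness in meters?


Fourier's law: t = k * A * dT / Q
  t = 1.062 * 2.79 * 21 / 3020.5
  t = 62.22258 / 3020.5 = 0.0206 m

0.0206 m


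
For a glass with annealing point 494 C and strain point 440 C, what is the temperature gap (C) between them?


Gap = T_anneal - T_strain:
  gap = 494 - 440 = 54 C

54 C


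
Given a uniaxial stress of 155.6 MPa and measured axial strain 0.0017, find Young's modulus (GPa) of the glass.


Young's modulus: E = stress / strain
  E = 155.6 MPa / 0.0017 = 91529.41 MPa
Convert to GPa: 91529.41 / 1000 = 91.53 GPa

91.53 GPa


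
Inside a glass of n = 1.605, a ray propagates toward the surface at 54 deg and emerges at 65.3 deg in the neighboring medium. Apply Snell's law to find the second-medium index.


Apply Snell's law: n1 * sin(theta1) = n2 * sin(theta2)
  n2 = n1 * sin(theta1) / sin(theta2)
  sin(54) = 0.809017
  sin(65.3) = 0.908508
  n2 = 1.605 * 0.809017 / 0.908508 = 1.4292

1.4292


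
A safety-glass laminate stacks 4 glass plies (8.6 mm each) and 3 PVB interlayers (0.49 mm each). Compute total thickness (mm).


Total thickness = glass contribution + PVB contribution
  Glass: 4 * 8.6 = 34.4 mm
  PVB: 3 * 0.49 = 1.47 mm
  Total = 34.4 + 1.47 = 35.87 mm

35.87 mm


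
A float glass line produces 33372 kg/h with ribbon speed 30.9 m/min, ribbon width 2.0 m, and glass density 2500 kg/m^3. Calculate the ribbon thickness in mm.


Ribbon cross-section from mass balance:
  Volume rate = throughput / density = 33372 / 2500 = 13.3488 m^3/h
  thickness = volume rate / (speed * 60 * width), i.e.
  thickness = throughput / (60 * speed * width * density) * 1000
  thickness = 33372 / (60 * 30.9 * 2.0 * 2500) * 1000 = 3.6 mm

3.6 mm


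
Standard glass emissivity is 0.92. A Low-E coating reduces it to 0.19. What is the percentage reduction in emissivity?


Percentage reduction = (1 - coated/uncoated) * 100
  Ratio = 0.19 / 0.92 = 0.2065
  Reduction = (1 - 0.2065) * 100 = 79.3%

79.3%


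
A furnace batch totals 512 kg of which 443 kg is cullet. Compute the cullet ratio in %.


Cullet ratio = (cullet mass / total batch mass) * 100
  Ratio = 443 / 512 * 100 = 86.52%

86.52%


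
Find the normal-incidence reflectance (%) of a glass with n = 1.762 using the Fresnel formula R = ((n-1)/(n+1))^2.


Fresnel reflectance at normal incidence:
  R = ((n - 1)/(n + 1))^2
  (n - 1)/(n + 1) = (1.762 - 1)/(1.762 + 1) = 0.275887
  R = 0.275887^2 = 0.0761136
  R(%) = 0.0761136 * 100 = 7.611%

7.611%


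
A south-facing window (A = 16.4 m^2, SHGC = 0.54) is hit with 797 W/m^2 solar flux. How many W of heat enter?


Solar heat gain: Q = Area * SHGC * Irradiance
  Q = 16.4 * 0.54 * 797 = 7058.2 W

7058.2 W


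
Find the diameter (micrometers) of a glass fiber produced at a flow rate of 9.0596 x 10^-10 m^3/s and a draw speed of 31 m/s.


Cross-sectional area from continuity:
  A = Q / v = 9.0596 x 10^-10 / 31 = 2.922452 x 10^-11 m^2
Diameter from circular cross-section:
  d = sqrt(4A / pi) * 10^6 (m -> um)
  d = sqrt(4 * 2.922452 x 10^-11 / pi) * 10^6 = 6.1 um

6.1 um


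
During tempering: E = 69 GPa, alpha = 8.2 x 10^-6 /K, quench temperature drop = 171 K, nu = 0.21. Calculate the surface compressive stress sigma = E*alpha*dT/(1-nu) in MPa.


Tempering stress: sigma = E * alpha * dT / (1 - nu)
  E (MPa) = 69 * 1000 = 69000
  Numerator = 69000 * (8.2 x 10^-6) * 171 = 96.7518
  Denominator = 1 - 0.21 = 0.79
  sigma = 96.7518 / 0.79 = 122.5 MPa

122.5 MPa


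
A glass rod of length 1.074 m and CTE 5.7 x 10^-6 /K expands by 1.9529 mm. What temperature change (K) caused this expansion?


Rearrange dL = alpha * L0 * dT for dT:
  dT = dL / (alpha * L0)
  dL (m) = 1.9529 / 1000 = 0.0019529
  dT = 0.0019529 / ((5.7 x 10^-6) * 1.074) = 319.0 K

319.0 K


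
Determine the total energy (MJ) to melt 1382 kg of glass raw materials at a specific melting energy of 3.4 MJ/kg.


Total energy = mass * specific energy
  E = 1382 * 3.4 = 4698.8 MJ

4698.8 MJ


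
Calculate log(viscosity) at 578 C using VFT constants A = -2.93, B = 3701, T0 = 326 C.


VFT equation: log(eta) = A + B / (T - T0)
  T - T0 = 578 - 326 = 252
  B / (T - T0) = 3701 / 252 = 14.687
  log(eta) = -2.93 + 14.687 = 11.757

11.757


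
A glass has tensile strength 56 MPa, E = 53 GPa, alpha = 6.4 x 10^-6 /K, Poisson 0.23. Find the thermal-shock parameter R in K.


Thermal shock resistance: R = sigma * (1 - nu) / (E * alpha)
  Numerator = 56 * (1 - 0.23) = 43.12
  Denominator = 53 * 1000 * (6.4 x 10^-6) = 0.3392
  R = 43.12 / 0.3392 = 127.1 K

127.1 K


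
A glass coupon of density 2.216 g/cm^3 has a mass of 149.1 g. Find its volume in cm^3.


Rearrange rho = m / V:
  V = m / rho
  V = 149.1 / 2.216 = 67.283 cm^3

67.283 cm^3


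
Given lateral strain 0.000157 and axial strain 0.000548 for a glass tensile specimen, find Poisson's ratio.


Poisson's ratio: nu = lateral strain / axial strain
  nu = 0.000157 / 0.000548 = 0.2865

0.2865


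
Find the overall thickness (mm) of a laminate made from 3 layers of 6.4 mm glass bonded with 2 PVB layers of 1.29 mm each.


Total thickness = glass contribution + PVB contribution
  Glass: 3 * 6.4 = 19.2 mm
  PVB: 2 * 1.29 = 2.58 mm
  Total = 19.2 + 2.58 = 21.78 mm

21.78 mm


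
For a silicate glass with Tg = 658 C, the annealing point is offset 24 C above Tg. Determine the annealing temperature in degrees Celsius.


The annealing temperature is Tg plus the offset:
  T_anneal = 658 + 24 = 682 C

682 C


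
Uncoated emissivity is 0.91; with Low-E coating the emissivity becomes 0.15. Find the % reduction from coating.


Percentage reduction = (1 - coated/uncoated) * 100
  Ratio = 0.15 / 0.91 = 0.1648
  Reduction = (1 - 0.1648) * 100 = 83.5%

83.5%


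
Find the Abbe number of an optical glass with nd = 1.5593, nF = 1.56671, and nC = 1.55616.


Abbe number formula: Vd = (nd - 1) / (nF - nC)
  nd - 1 = 1.5593 - 1 = 0.5593
  nF - nC = 1.56671 - 1.55616 = 0.01055
  Vd = 0.5593 / 0.01055 = 53.01

53.01


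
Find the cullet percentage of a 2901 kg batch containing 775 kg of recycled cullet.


Cullet ratio = (cullet mass / total batch mass) * 100
  Ratio = 775 / 2901 * 100 = 26.71%

26.71%


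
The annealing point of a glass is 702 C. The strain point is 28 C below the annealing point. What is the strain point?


Strain point = annealing point - difference:
  T_strain = 702 - 28 = 674 C

674 C


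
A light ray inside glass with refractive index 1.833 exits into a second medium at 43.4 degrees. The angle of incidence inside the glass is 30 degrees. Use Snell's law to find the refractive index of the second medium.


Apply Snell's law: n1 * sin(theta1) = n2 * sin(theta2)
  n2 = n1 * sin(theta1) / sin(theta2)
  sin(30) = 0.5
  sin(43.4) = 0.687088
  n2 = 1.833 * 0.5 / 0.687088 = 1.3339

1.3339


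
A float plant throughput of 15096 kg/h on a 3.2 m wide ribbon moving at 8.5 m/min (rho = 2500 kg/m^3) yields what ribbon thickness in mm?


Ribbon cross-section from mass balance:
  Volume rate = throughput / density = 15096 / 2500 = 6.0384 m^3/h
  thickness = volume rate / (speed * 60 * width), i.e.
  thickness = throughput / (60 * speed * width * density) * 1000
  thickness = 15096 / (60 * 8.5 * 3.2 * 2500) * 1000 = 3.7 mm

3.7 mm


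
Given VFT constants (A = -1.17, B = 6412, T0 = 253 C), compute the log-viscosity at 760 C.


VFT equation: log(eta) = A + B / (T - T0)
  T - T0 = 760 - 253 = 507
  B / (T - T0) = 6412 / 507 = 12.647
  log(eta) = -1.17 + 12.647 = 11.477

11.477


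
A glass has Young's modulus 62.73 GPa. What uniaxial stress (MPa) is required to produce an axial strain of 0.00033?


Rearrange E = sigma / epsilon:
  sigma = E * epsilon
  E (MPa) = 62.73 * 1000 = 62730
  sigma = 62730 * 0.00033 = 20.7 MPa

20.7 MPa


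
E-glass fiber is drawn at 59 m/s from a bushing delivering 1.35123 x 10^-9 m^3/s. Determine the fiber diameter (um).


Cross-sectional area from continuity:
  A = Q / v = 1.35123 x 10^-9 / 59 = 2.29022 x 10^-11 m^2
Diameter from circular cross-section:
  d = sqrt(4A / pi) * 10^6 (m -> um)
  d = sqrt(4 * 2.29022 x 10^-11 / pi) * 10^6 = 5.4 um

5.4 um


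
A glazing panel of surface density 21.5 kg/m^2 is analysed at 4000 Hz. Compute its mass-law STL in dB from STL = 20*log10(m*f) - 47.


Mass law: STL = 20 * log10(m * f) - 47
  m * f = 21.5 * 4000 = 86000
  log10(86000) = 4.9345
  STL = 20 * 4.9345 - 47 = 98.69 - 47 = 51.7 dB

51.7 dB


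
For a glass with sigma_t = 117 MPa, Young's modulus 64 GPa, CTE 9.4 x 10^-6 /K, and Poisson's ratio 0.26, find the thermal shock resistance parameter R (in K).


Thermal shock resistance: R = sigma * (1 - nu) / (E * alpha)
  Numerator = 117 * (1 - 0.26) = 86.58
  Denominator = 64 * 1000 * (9.4 x 10^-6) = 0.6016
  R = 86.58 / 0.6016 = 143.9 K

143.9 K


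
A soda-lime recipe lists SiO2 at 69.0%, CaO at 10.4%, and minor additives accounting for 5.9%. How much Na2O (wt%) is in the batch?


Pieces sum to 100%:
  Na2O = 100 - (SiO2 + CaO + others)
  Na2O = 100 - (69.0 + 10.4 + 5.9) = 14.7%

14.7%


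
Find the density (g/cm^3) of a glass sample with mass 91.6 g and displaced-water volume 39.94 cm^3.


Use the definition of density:
  rho = mass / volume
  rho = 91.6 / 39.94 = 2.293 g/cm^3

2.293 g/cm^3


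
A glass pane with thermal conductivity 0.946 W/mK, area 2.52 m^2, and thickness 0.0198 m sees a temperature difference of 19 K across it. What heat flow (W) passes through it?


Fourier's law: Q = k * A * dT / t
  Q = 0.946 * 2.52 * 19 / 0.0198
  Q = 45.29448 / 0.0198 = 2287.6 W

2287.6 W


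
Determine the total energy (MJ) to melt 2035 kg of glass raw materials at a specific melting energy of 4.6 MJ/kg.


Total energy = mass * specific energy
  E = 2035 * 4.6 = 9361 MJ

9361 MJ


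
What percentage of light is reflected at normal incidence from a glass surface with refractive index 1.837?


Fresnel reflectance at normal incidence:
  R = ((n - 1)/(n + 1))^2
  (n - 1)/(n + 1) = (1.837 - 1)/(1.837 + 1) = 0.29503
  R = 0.29503^2 = 0.0870427
  R(%) = 0.0870427 * 100 = 8.704%

8.704%


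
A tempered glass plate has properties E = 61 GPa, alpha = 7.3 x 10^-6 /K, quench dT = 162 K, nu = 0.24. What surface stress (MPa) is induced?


Tempering stress: sigma = E * alpha * dT / (1 - nu)
  E (MPa) = 61 * 1000 = 61000
  Numerator = 61000 * (7.3 x 10^-6) * 162 = 72.1386
  Denominator = 1 - 0.24 = 0.76
  sigma = 72.1386 / 0.76 = 94.9 MPa

94.9 MPa


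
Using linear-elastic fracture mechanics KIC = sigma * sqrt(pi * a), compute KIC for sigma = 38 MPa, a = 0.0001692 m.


Fracture toughness: KIC = sigma * sqrt(pi * a)
  pi * a = pi * 0.0001692 = 0.000531557
  sqrt(pi * a) = 0.023056
  KIC = 38 * 0.023056 = 0.876 MPa*sqrt(m)

0.876 MPa*sqrt(m)


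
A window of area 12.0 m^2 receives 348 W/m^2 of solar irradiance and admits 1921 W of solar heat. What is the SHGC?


Rearrange Q = Area * SHGC * Irradiance:
  SHGC = Q / (Area * Irradiance)
  SHGC = 1921 / (12.0 * 348) = 0.46

0.46


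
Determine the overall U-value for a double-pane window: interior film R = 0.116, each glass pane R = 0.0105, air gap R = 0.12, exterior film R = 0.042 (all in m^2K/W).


Total thermal resistance (series):
  R_total = R_in + R_glass + R_air + R_glass + R_out
  R_total = 0.116 + 0.0105 + 0.12 + 0.0105 + 0.042 = 0.299 m^2K/W
U-value = 1 / R_total = 1 / 0.299 = 3.344 W/m^2K

3.344 W/m^2K


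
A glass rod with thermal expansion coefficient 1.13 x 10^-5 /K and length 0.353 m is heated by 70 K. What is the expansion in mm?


Thermal expansion formula: dL = alpha * L0 * dT
  dL = (1.13 x 10^-5) * 0.353 * 70 = 0.00027922 m
Convert to mm: 0.00027922 * 1000 = 0.2792 mm

0.2792 mm


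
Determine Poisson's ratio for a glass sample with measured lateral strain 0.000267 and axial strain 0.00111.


Poisson's ratio: nu = lateral strain / axial strain
  nu = 0.000267 / 0.00111 = 0.2405

0.2405


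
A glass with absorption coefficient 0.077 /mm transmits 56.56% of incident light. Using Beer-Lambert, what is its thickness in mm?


Rearrange T = exp(-alpha * thickness):
  thickness = -ln(T) / alpha
  T = 56.56/100 = 0.5656
  ln(T) = -0.56987
  -ln(T) = 0.56987
  thickness = 0.56987 / 0.077 = 7.4 mm

7.4 mm


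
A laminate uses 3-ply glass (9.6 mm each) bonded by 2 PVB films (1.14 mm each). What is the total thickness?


Total thickness = glass contribution + PVB contribution
  Glass: 3 * 9.6 = 28.8 mm
  PVB: 2 * 1.14 = 2.28 mm
  Total = 28.8 + 2.28 = 31.08 mm

31.08 mm


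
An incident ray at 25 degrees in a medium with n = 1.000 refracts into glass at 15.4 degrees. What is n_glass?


Apply Snell's law: n1 * sin(theta1) = n2 * sin(theta2)
  n2 = n1 * sin(theta1) / sin(theta2)
  sin(25) = 0.422618
  sin(15.4) = 0.265556
  n2 = 1.000 * 0.422618 / 0.265556 = 1.5914

1.5914


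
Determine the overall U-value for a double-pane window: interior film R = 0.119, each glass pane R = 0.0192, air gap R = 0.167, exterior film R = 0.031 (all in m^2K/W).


Total thermal resistance (series):
  R_total = R_in + R_glass + R_air + R_glass + R_out
  R_total = 0.119 + 0.0192 + 0.167 + 0.0192 + 0.031 = 0.3554 m^2K/W
U-value = 1 / R_total = 1 / 0.3554 = 2.814 W/m^2K

2.814 W/m^2K


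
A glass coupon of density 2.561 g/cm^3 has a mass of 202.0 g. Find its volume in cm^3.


Rearrange rho = m / V:
  V = m / rho
  V = 202.0 / 2.561 = 78.875 cm^3

78.875 cm^3


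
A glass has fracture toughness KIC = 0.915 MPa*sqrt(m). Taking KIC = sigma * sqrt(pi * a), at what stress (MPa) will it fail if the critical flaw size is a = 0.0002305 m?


Rearrange KIC = sigma * sqrt(pi * a):
  sigma = KIC / sqrt(pi * a)
  sqrt(pi * 0.0002305) = 0.02691
  sigma = 0.915 / 0.02691 = 34.0 MPa

34.0 MPa


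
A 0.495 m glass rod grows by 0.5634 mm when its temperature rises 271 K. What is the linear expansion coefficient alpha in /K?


Rearrange dL = alpha * L0 * dT for alpha:
  alpha = dL / (L0 * dT)
  alpha = (0.5634 / 1000) / (0.495 * 271) = 0.0000042 /K = 4.2 x 10^-6 /K

4.2 x 10^-6 /K


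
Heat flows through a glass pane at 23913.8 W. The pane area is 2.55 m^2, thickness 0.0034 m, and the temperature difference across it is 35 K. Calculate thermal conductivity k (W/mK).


Fourier's law rearranged: k = Q * t / (A * dT)
  Numerator = 23913.8 * 0.0034 = 81.30692
  Denominator = 2.55 * 35 = 89.25
  k = 81.30692 / 89.25 = 0.911 W/mK

0.911 W/mK


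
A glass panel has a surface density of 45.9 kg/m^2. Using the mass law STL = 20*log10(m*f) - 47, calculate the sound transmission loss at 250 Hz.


Mass law: STL = 20 * log10(m * f) - 47
  m * f = 45.9 * 250 = 11475
  log10(11475) = 4.05975
  STL = 20 * 4.05975 - 47 = 81.195 - 47 = 34.2 dB

34.2 dB


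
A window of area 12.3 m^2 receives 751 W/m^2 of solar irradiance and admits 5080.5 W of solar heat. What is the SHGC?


Rearrange Q = Area * SHGC * Irradiance:
  SHGC = Q / (Area * Irradiance)
  SHGC = 5080.5 / (12.3 * 751) = 0.55

0.55


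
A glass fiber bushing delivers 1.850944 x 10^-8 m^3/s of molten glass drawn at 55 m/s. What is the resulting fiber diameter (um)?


Cross-sectional area from continuity:
  A = Q / v = 1.850944 x 10^-8 / 55 = 3.365353 x 10^-10 m^2
Diameter from circular cross-section:
  d = sqrt(4A / pi) * 10^6 (m -> um)
  d = sqrt(4 * 3.365353 x 10^-10 / pi) * 10^6 = 20.7 um

20.7 um


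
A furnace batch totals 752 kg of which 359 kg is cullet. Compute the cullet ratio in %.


Cullet ratio = (cullet mass / total batch mass) * 100
  Ratio = 359 / 752 * 100 = 47.74%

47.74%


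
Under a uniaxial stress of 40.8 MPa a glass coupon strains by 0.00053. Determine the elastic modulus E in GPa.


Young's modulus: E = stress / strain
  E = 40.8 MPa / 0.00053 = 76981.13 MPa
Convert to GPa: 76981.13 / 1000 = 76.98 GPa

76.98 GPa


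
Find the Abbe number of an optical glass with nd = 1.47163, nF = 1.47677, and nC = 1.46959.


Abbe number formula: Vd = (nd - 1) / (nF - nC)
  nd - 1 = 1.47163 - 1 = 0.47163
  nF - nC = 1.47677 - 1.46959 = 0.00718
  Vd = 0.47163 / 0.00718 = 65.69

65.69


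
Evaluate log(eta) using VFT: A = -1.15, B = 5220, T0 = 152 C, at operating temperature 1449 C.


VFT equation: log(eta) = A + B / (T - T0)
  T - T0 = 1449 - 152 = 1297
  B / (T - T0) = 5220 / 1297 = 4.025
  log(eta) = -1.15 + 4.025 = 2.875

2.875


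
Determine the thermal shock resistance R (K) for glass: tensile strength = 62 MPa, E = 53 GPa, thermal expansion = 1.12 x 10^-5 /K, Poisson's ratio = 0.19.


Thermal shock resistance: R = sigma * (1 - nu) / (E * alpha)
  Numerator = 62 * (1 - 0.19) = 50.22
  Denominator = 53 * 1000 * (1.12 x 10^-5) = 0.5936
  R = 50.22 / 0.5936 = 84.6 K

84.6 K


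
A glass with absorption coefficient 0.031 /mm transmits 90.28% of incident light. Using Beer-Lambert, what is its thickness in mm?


Rearrange T = exp(-alpha * thickness):
  thickness = -ln(T) / alpha
  T = 90.28/100 = 0.9028
  ln(T) = -0.10225
  -ln(T) = 0.10225
  thickness = 0.10225 / 0.031 = 3.3 mm

3.3 mm


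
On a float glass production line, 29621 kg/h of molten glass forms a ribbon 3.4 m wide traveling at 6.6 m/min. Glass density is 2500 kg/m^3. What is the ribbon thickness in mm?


Ribbon cross-section from mass balance:
  Volume rate = throughput / density = 29621 / 2500 = 11.8484 m^3/h
  thickness = volume rate / (speed * 60 * width), i.e.
  thickness = throughput / (60 * speed * width * density) * 1000
  thickness = 29621 / (60 * 6.6 * 3.4 * 2500) * 1000 = 8.8 mm

8.8 mm


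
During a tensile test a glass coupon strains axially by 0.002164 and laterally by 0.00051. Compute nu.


Poisson's ratio: nu = lateral strain / axial strain
  nu = 0.00051 / 0.002164 = 0.2357

0.2357


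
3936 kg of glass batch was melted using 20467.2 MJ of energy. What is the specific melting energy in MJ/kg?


Rearrange E = m * s for s:
  s = E / m
  s = 20467.2 / 3936 = 5.2 MJ/kg

5.2 MJ/kg


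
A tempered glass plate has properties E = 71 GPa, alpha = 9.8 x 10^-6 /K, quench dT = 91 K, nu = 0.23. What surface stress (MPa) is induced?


Tempering stress: sigma = E * alpha * dT / (1 - nu)
  E (MPa) = 71 * 1000 = 71000
  Numerator = 71000 * (9.8 x 10^-6) * 91 = 63.3178
  Denominator = 1 - 0.23 = 0.77
  sigma = 63.3178 / 0.77 = 82.2 MPa

82.2 MPa


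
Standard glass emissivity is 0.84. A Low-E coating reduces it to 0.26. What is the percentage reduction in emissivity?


Percentage reduction = (1 - coated/uncoated) * 100
  Ratio = 0.26 / 0.84 = 0.3095
  Reduction = (1 - 0.3095) * 100 = 69.0%

69.0%


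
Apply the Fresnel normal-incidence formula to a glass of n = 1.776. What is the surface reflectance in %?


Fresnel reflectance at normal incidence:
  R = ((n - 1)/(n + 1))^2
  (n - 1)/(n + 1) = (1.776 - 1)/(1.776 + 1) = 0.279539
  R = 0.279539^2 = 0.0781421
  R(%) = 0.0781421 * 100 = 7.814%

7.814%


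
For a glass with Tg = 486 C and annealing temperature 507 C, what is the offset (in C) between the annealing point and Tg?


Offset = T_anneal - Tg:
  offset = 507 - 486 = 21 C

21 C


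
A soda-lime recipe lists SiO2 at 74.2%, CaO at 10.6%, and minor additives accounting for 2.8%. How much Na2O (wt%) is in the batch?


Pieces sum to 100%:
  Na2O = 100 - (SiO2 + CaO + others)
  Na2O = 100 - (74.2 + 10.6 + 2.8) = 12.4%

12.4%


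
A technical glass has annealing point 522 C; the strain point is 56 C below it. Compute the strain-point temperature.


Strain point = annealing point - difference:
  T_strain = 522 - 56 = 466 C

466 C


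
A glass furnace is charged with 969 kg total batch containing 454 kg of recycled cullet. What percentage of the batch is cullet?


Cullet ratio = (cullet mass / total batch mass) * 100
  Ratio = 454 / 969 * 100 = 46.85%

46.85%


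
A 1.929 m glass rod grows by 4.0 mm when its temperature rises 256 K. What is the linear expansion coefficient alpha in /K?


Rearrange dL = alpha * L0 * dT for alpha:
  alpha = dL / (L0 * dT)
  alpha = (4.0 / 1000) / (1.929 * 256) = 0.0000081 /K = 8.1 x 10^-6 /K

8.1 x 10^-6 /K


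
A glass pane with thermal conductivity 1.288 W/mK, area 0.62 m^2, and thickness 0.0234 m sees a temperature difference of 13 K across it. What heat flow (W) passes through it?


Fourier's law: Q = k * A * dT / t
  Q = 1.288 * 0.62 * 13 / 0.0234
  Q = 10.38128 / 0.0234 = 443.6 W

443.6 W


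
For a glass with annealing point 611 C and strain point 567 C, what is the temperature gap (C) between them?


Gap = T_anneal - T_strain:
  gap = 611 - 567 = 44 C

44 C


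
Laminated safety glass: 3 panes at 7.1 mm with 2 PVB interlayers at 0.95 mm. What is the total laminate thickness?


Total thickness = glass contribution + PVB contribution
  Glass: 3 * 7.1 = 21.3 mm
  PVB: 2 * 0.95 = 1.9 mm
  Total = 21.3 + 1.9 = 23.2 mm

23.2 mm


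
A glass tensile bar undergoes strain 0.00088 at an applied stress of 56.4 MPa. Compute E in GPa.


Young's modulus: E = stress / strain
  E = 56.4 MPa / 0.00088 = 64090.91 MPa
Convert to GPa: 64090.91 / 1000 = 64.09 GPa

64.09 GPa


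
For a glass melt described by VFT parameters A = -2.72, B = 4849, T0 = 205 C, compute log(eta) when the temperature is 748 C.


VFT equation: log(eta) = A + B / (T - T0)
  T - T0 = 748 - 205 = 543
  B / (T - T0) = 4849 / 543 = 8.93
  log(eta) = -2.72 + 8.93 = 6.21

6.21


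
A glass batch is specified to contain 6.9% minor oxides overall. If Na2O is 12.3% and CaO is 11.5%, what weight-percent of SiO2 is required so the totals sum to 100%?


Known pieces sum to 100%:
  SiO2 = 100 - (others + Na2O + CaO)
  SiO2 = 100 - (6.9 + 12.3 + 11.5) = 69.3%

69.3%


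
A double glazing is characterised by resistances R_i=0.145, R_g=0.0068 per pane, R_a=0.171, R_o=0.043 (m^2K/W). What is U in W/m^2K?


Total thermal resistance (series):
  R_total = R_in + R_glass + R_air + R_glass + R_out
  R_total = 0.145 + 0.0068 + 0.171 + 0.0068 + 0.043 = 0.3726 m^2K/W
U-value = 1 / R_total = 1 / 0.3726 = 2.684 W/m^2K

2.684 W/m^2K


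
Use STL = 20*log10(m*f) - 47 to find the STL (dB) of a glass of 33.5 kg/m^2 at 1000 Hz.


Mass law: STL = 20 * log10(m * f) - 47
  m * f = 33.5 * 1000 = 33500
  log10(33500) = 4.52504
  STL = 20 * 4.52504 - 47 = 90.5008 - 47 = 43.5 dB

43.5 dB


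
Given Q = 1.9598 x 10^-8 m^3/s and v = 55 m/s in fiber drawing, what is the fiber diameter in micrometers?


Cross-sectional area from continuity:
  A = Q / v = 1.9598 x 10^-8 / 55 = 3.563273 x 10^-10 m^2
Diameter from circular cross-section:
  d = sqrt(4A / pi) * 10^6 (m -> um)
  d = sqrt(4 * 3.563273 x 10^-10 / pi) * 10^6 = 21.3 um

21.3 um


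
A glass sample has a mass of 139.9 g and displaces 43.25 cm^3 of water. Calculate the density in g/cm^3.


Use the definition of density:
  rho = mass / volume
  rho = 139.9 / 43.25 = 3.235 g/cm^3

3.235 g/cm^3


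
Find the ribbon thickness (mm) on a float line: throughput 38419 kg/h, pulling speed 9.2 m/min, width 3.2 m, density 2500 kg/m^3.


Ribbon cross-section from mass balance:
  Volume rate = throughput / density = 38419 / 2500 = 15.3676 m^3/h
  thickness = volume rate / (speed * 60 * width), i.e.
  thickness = throughput / (60 * speed * width * density) * 1000
  thickness = 38419 / (60 * 9.2 * 3.2 * 2500) * 1000 = 8.7 mm

8.7 mm


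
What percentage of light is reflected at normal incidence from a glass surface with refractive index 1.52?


Fresnel reflectance at normal incidence:
  R = ((n - 1)/(n + 1))^2
  (n - 1)/(n + 1) = (1.52 - 1)/(1.52 + 1) = 0.206349
  R = 0.206349^2 = 0.0425799
  R(%) = 0.0425799 * 100 = 4.258%

4.258%


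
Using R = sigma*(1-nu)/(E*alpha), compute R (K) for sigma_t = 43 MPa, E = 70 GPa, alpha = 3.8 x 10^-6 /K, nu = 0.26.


Thermal shock resistance: R = sigma * (1 - nu) / (E * alpha)
  Numerator = 43 * (1 - 0.26) = 31.82
  Denominator = 70 * 1000 * (3.8 x 10^-6) = 0.266
  R = 31.82 / 0.266 = 119.6 K

119.6 K


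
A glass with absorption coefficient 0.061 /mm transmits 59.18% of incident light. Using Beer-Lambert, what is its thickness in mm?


Rearrange T = exp(-alpha * thickness):
  thickness = -ln(T) / alpha
  T = 59.18/100 = 0.5918
  ln(T) = -0.52459
  -ln(T) = 0.52459
  thickness = 0.52459 / 0.061 = 8.6 mm

8.6 mm


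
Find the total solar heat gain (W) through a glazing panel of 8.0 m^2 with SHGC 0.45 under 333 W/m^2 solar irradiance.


Solar heat gain: Q = Area * SHGC * Irradiance
  Q = 8.0 * 0.45 * 333 = 1198.8 W

1198.8 W


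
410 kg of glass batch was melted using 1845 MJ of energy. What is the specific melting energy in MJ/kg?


Rearrange E = m * s for s:
  s = E / m
  s = 1845 / 410 = 4.5 MJ/kg

4.5 MJ/kg


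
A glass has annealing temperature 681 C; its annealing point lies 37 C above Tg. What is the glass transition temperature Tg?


Rearrange T_anneal = Tg + offset for Tg:
  Tg = T_anneal - offset = 681 - 37 = 644 C

644 C


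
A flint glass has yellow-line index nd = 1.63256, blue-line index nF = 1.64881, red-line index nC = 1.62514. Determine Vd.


Abbe number formula: Vd = (nd - 1) / (nF - nC)
  nd - 1 = 1.63256 - 1 = 0.63256
  nF - nC = 1.64881 - 1.62514 = 0.02367
  Vd = 0.63256 / 0.02367 = 26.72

26.72


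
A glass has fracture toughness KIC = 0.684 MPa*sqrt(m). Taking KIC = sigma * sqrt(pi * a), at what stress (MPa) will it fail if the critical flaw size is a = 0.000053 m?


Rearrange KIC = sigma * sqrt(pi * a):
  sigma = KIC / sqrt(pi * a)
  sqrt(pi * 0.000053) = 0.012904
  sigma = 0.684 / 0.012904 = 53.01 MPa

53.01 MPa


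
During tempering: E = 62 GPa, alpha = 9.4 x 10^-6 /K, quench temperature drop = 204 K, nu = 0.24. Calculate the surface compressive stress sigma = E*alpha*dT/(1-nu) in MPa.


Tempering stress: sigma = E * alpha * dT / (1 - nu)
  E (MPa) = 62 * 1000 = 62000
  Numerator = 62000 * (9.4 x 10^-6) * 204 = 118.8912
  Denominator = 1 - 0.24 = 0.76
  sigma = 118.8912 / 0.76 = 156.4 MPa

156.4 MPa


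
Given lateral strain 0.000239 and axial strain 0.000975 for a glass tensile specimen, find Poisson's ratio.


Poisson's ratio: nu = lateral strain / axial strain
  nu = 0.000239 / 0.000975 = 0.2451

0.2451


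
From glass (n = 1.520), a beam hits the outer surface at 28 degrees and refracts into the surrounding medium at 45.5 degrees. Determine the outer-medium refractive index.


Apply Snell's law: n1 * sin(theta1) = n2 * sin(theta2)
  n2 = n1 * sin(theta1) / sin(theta2)
  sin(28) = 0.469472
  sin(45.5) = 0.71325
  n2 = 1.520 * 0.469472 / 0.71325 = 1.0005

1.0005


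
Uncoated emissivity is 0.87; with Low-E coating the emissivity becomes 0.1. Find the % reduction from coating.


Percentage reduction = (1 - coated/uncoated) * 100
  Ratio = 0.1 / 0.87 = 0.1149
  Reduction = (1 - 0.1149) * 100 = 88.5%

88.5%


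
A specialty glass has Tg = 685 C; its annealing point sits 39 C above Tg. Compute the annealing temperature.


The annealing temperature is Tg plus the offset:
  T_anneal = 685 + 39 = 724 C

724 C


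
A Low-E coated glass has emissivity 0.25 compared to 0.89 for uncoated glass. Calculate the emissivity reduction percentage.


Percentage reduction = (1 - coated/uncoated) * 100
  Ratio = 0.25 / 0.89 = 0.2809
  Reduction = (1 - 0.2809) * 100 = 71.9%

71.9%


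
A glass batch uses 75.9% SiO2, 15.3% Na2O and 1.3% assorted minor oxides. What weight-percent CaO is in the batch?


Pieces sum to 100%:
  CaO = 100 - (SiO2 + Na2O + others)
  CaO = 100 - (75.9 + 15.3 + 1.3) = 7.5%

7.5%


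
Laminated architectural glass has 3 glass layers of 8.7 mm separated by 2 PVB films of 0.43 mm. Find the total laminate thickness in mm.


Total thickness = glass contribution + PVB contribution
  Glass: 3 * 8.7 = 26.1 mm
  PVB: 2 * 0.43 = 0.86 mm
  Total = 26.1 + 0.86 = 26.96 mm

26.96 mm


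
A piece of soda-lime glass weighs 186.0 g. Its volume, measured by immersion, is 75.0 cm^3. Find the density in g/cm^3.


Use the definition of density:
  rho = mass / volume
  rho = 186.0 / 75.0 = 2.48 g/cm^3

2.48 g/cm^3


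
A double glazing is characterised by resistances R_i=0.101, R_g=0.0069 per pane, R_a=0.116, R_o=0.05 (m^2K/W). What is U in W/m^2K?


Total thermal resistance (series):
  R_total = R_in + R_glass + R_air + R_glass + R_out
  R_total = 0.101 + 0.0069 + 0.116 + 0.0069 + 0.05 = 0.2808 m^2K/W
U-value = 1 / R_total = 1 / 0.2808 = 3.561 W/m^2K

3.561 W/m^2K


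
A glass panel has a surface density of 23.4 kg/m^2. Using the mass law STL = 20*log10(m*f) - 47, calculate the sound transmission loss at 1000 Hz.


Mass law: STL = 20 * log10(m * f) - 47
  m * f = 23.4 * 1000 = 23400
  log10(23400) = 4.36922
  STL = 20 * 4.36922 - 47 = 87.3844 - 47 = 40.4 dB

40.4 dB


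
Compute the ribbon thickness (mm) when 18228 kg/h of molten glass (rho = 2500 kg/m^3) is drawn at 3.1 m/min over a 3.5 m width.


Ribbon cross-section from mass balance:
  Volume rate = throughput / density = 18228 / 2500 = 7.2912 m^3/h
  thickness = volume rate / (speed * 60 * width), i.e.
  thickness = throughput / (60 * speed * width * density) * 1000
  thickness = 18228 / (60 * 3.1 * 3.5 * 2500) * 1000 = 11.2 mm

11.2 mm


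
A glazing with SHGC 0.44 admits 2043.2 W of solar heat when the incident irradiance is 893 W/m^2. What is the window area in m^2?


Rearrange Q = Area * SHGC * Irradiance:
  Area = Q / (SHGC * Irradiance)
  Area = 2043.2 / (0.44 * 893) = 5.2 m^2

5.2 m^2


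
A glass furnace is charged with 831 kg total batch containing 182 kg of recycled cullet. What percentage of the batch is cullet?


Cullet ratio = (cullet mass / total batch mass) * 100
  Ratio = 182 / 831 * 100 = 21.9%

21.9%


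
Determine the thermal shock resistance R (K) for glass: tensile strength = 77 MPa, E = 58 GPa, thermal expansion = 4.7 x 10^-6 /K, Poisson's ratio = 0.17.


Thermal shock resistance: R = sigma * (1 - nu) / (E * alpha)
  Numerator = 77 * (1 - 0.17) = 63.91
  Denominator = 58 * 1000 * (4.7 x 10^-6) = 0.2726
  R = 63.91 / 0.2726 = 234.4 K

234.4 K


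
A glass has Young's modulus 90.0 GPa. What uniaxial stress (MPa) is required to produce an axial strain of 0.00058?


Rearrange E = sigma / epsilon:
  sigma = E * epsilon
  E (MPa) = 90.0 * 1000 = 90000
  sigma = 90000 * 0.00058 = 52.2 MPa

52.2 MPa


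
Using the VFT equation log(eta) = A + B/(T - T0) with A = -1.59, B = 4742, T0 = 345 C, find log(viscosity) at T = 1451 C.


VFT equation: log(eta) = A + B / (T - T0)
  T - T0 = 1451 - 345 = 1106
  B / (T - T0) = 4742 / 1106 = 4.288
  log(eta) = -1.59 + 4.288 = 2.698

2.698


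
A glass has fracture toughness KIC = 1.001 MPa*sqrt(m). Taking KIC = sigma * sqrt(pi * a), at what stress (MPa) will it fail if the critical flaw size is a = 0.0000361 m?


Rearrange KIC = sigma * sqrt(pi * a):
  sigma = KIC / sqrt(pi * a)
  sqrt(pi * 0.0000361) = 0.010649
  sigma = 1.001 / 0.010649 = 94.0 MPa

94.0 MPa


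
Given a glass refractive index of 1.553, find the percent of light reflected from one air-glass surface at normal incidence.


Fresnel reflectance at normal incidence:
  R = ((n - 1)/(n + 1))^2
  (n - 1)/(n + 1) = (1.553 - 1)/(1.553 + 1) = 0.216608
  R = 0.216608^2 = 0.046919
  R(%) = 0.046919 * 100 = 4.692%

4.692%


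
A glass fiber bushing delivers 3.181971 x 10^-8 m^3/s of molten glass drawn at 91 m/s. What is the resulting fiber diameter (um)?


Cross-sectional area from continuity:
  A = Q / v = 3.181971 x 10^-8 / 91 = 3.496671 x 10^-10 m^2
Diameter from circular cross-section:
  d = sqrt(4A / pi) * 10^6 (m -> um)
  d = sqrt(4 * 3.496671 x 10^-10 / pi) * 10^6 = 21.1 um

21.1 um


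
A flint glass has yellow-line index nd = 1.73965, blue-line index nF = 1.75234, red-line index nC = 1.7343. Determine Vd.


Abbe number formula: Vd = (nd - 1) / (nF - nC)
  nd - 1 = 1.73965 - 1 = 0.73965
  nF - nC = 1.75234 - 1.7343 = 0.01804
  Vd = 0.73965 / 0.01804 = 41.0

41.0


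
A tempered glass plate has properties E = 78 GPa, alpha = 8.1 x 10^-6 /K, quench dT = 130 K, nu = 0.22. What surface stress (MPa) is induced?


Tempering stress: sigma = E * alpha * dT / (1 - nu)
  E (MPa) = 78 * 1000 = 78000
  Numerator = 78000 * (8.1 x 10^-6) * 130 = 82.134
  Denominator = 1 - 0.22 = 0.78
  sigma = 82.134 / 0.78 = 105.3 MPa

105.3 MPa


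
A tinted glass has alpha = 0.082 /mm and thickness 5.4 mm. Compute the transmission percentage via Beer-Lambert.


Beer-Lambert law: T = exp(-alpha * thickness)
  exponent = -0.082 * 5.4 = -0.4428
  T = exp(-0.4428) = 0.6422
  Percentage = 0.6422 * 100 = 64.22%

64.22%
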